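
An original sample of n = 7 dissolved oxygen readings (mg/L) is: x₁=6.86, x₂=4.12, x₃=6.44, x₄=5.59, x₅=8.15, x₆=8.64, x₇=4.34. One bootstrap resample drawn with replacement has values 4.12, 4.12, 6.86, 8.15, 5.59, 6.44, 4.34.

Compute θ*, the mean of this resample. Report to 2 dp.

Mean = (4.12 + 4.12 + 6.86 + 8.15 + 5.59 + 6.44 + 4.34) / 7 = 39.620 / 7 = 5.66

θ* = 5.66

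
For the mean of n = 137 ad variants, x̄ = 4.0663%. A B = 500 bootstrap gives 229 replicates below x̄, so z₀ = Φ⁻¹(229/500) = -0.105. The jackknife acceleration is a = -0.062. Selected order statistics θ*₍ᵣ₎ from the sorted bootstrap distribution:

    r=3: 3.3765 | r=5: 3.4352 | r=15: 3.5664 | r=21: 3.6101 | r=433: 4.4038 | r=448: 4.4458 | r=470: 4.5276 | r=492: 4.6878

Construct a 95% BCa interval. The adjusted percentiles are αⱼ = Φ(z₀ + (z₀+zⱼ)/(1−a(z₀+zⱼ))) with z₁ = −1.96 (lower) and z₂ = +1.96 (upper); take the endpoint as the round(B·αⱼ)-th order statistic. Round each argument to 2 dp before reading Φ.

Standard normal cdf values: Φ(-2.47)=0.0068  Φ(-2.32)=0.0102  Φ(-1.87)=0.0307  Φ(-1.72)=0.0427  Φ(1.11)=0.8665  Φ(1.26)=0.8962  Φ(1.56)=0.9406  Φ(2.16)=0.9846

Lower: z₀ + z₁ = -0.105 + (-1.960) = -2.065; 1 − a(z₀+z₁) = 1 − (-0.062)(-2.065) = 0.8720; argument = -0.105 + (-2.065)/0.8720 = -2.4732 → -2.47.
α₁ = Φ(-2.47) = 0.0068; rank = round(500 × 0.0068) = 3; θ*₍3₎ = 3.3765.
Upper: z₀ + z₂ = 1.855; 1 − a(z₀+z₂) = 1.1150; argument = 1.5587 → 1.56; α₂ = 0.9406; rank = 470; θ*₍470₎ = 4.5276.

(3.3765, 4.5276)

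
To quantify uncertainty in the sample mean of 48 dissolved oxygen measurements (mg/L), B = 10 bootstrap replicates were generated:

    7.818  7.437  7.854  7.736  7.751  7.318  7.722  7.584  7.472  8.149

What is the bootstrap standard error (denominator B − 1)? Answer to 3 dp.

Bootstrap SE is the standard deviation of the 10 replicate means.
Mean of replicates: (7.818 + 7.437 + 7.854 + 7.736 + 7.751 + 7.318 + 7.722 + 7.584 + 7.472 + 8.149) / 10 = 76.8410 / 10 = 7.6841
Sum of squared deviations: (+0.1339)² + (−0.2471)² + (+0.1699)² + (+0.0519)² + (+0.0669)² + (−0.3661)² + (+0.0379)² + (−0.1001)² + (−0.2121)² + (+0.4649)² = 0.5216
Variance = 0.5216 / 9 = 0.0580
SE* = √0.0580

SE* = 0.241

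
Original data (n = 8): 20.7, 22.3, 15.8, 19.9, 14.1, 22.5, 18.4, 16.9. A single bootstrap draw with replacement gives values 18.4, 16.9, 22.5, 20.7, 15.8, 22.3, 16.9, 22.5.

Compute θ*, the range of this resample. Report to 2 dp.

θ* = 6.70

Range = 22.5 − 15.8 = 6.70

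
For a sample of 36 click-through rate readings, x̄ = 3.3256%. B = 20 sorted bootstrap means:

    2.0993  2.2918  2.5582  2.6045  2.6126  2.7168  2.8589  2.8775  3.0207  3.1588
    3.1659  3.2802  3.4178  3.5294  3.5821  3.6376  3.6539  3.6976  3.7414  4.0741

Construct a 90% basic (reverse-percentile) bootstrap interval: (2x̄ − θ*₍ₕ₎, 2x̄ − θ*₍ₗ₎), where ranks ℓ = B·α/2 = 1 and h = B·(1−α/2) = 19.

Percentile endpoints at ranks 1 and 19: θ*₍1₎ = 2.0993, θ*₍19₎ = 3.7414.
Basic interval reflects these around x̄:
  lower = 2 × 3.3256 − 3.7414 = 2.9098
  upper = 2 × 3.3256 − 2.0993 = 4.5519

(2.9098, 4.5519)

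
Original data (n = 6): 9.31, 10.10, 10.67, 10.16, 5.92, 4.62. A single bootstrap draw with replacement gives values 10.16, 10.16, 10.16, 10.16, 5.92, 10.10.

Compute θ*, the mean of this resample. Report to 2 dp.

Mean = (10.16 + 10.16 + 10.16 + 10.16 + 5.92 + 10.10) / 6 = 56.660 / 6 = 9.44

θ* = 9.44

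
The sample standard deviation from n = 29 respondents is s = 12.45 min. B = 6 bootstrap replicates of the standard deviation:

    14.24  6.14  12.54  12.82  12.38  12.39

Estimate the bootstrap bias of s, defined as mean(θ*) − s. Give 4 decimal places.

bias = −0.6983

mean(θ*) = (14.24 + 6.14 + 12.54 + 12.82 + 12.38 + 12.39) / 6 = 11.75167
bias = 11.75167 − 12.45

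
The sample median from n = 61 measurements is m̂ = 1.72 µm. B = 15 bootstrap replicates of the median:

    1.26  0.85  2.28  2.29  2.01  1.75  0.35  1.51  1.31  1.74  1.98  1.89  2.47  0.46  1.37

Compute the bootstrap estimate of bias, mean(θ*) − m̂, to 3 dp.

bias = −0.152

mean(θ*) = (1.26 + 0.85 + 2.28 + 2.29 + 2.01 + 1.75 + 0.35 + 1.51 + 1.31 + 1.74 + 1.98 + 1.89 + 2.47 + 0.46 + 1.37) / 15 = 1.5680
bias = 1.5680 − 1.72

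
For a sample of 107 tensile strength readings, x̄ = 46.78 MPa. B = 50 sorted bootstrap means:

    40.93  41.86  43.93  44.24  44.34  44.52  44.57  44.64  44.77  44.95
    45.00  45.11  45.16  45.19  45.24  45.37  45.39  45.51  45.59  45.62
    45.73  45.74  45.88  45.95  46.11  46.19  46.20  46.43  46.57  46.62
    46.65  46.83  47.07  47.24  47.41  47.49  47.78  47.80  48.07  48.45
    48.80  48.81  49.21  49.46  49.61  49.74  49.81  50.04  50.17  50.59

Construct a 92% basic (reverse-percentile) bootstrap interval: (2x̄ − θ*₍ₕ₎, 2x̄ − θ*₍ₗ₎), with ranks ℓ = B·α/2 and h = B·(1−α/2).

Percentile endpoints at ranks 2 and 48: θ*₍2₎ = 41.86, θ*₍48₎ = 50.04.
Basic interval reflects these around x̄:
  lower = 2 × 46.78 − 50.04 = 43.52
  upper = 2 × 46.78 − 41.86 = 51.70

(43.52, 51.70)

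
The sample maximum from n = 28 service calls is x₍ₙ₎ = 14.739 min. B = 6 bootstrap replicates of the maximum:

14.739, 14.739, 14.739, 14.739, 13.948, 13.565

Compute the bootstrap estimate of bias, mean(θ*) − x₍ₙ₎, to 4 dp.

bias = −0.3275

mean(θ*) = (14.739 + 14.739 + 14.739 + 14.739 + 13.948 + 13.565) / 6 = 14.41150
bias = 14.41150 − 14.739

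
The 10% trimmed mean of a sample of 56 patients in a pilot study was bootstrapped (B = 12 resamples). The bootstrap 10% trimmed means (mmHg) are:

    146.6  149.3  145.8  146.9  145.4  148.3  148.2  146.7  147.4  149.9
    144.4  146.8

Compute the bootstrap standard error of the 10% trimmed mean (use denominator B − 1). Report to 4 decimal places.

SE* = 1.5900

Bootstrap SE is the standard deviation of the 12 replicate 10% trimmed means.
Mean of replicates: (146.6 + 149.3 + 145.8 + 146.9 + 145.4 + 148.3 + 148.2 + 146.7 + 147.4 + 149.9 + 144.4 + 146.8) / 12 = 1765.70000 / 12 = 147.14167
Sum of squared deviations: (−0.54167)² + (+2.15833)² + (−1.34167)² + (−0.24167)² + (−1.74167)² + (+1.15833)² + (+1.05833)² + (−0.44167)² + (+0.25833)² + (+2.75833)² + (−2.74167)² + (−0.34167)² = 27.80917
Variance = 27.80917 / 11 = 2.52811
SE* = √2.52811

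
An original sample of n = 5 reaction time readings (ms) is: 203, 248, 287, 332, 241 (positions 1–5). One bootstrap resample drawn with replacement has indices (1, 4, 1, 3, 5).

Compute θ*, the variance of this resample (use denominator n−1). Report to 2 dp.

θ* = 3135.20

Resample values: 203, 332, 203, 287, 241.
Mean = 253.2000; sum of squared deviations = 12540.8000
s² = 12540.8000 / 4 = 3135.2000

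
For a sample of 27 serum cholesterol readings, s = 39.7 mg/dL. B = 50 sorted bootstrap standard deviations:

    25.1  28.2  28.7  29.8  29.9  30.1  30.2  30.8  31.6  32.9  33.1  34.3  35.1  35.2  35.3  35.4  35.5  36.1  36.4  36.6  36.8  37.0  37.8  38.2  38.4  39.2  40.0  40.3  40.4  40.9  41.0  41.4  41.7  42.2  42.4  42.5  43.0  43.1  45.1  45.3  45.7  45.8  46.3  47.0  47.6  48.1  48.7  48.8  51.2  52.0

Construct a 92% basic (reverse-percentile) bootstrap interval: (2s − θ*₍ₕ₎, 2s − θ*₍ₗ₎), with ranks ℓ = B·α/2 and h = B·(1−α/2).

Percentile endpoints at ranks 2 and 48: θ*₍2₎ = 28.2, θ*₍48₎ = 48.8.
Basic interval reflects these around s:
  lower = 2 × 39.7 − 48.8 = 30.6
  upper = 2 × 39.7 − 28.2 = 51.2

(30.6, 51.2)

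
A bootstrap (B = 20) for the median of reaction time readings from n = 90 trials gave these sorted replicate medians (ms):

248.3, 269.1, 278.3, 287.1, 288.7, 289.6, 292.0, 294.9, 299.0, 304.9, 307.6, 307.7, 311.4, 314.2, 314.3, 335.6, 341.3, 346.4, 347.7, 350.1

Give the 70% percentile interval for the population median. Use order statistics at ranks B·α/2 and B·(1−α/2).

α = 0.30; lower rank = 20 × 0.150 = 3; upper rank = 20 × 0.850 = 17.
The 3rd smallest replicate is 278.3; the 17th is 341.3.

(278.3, 341.3)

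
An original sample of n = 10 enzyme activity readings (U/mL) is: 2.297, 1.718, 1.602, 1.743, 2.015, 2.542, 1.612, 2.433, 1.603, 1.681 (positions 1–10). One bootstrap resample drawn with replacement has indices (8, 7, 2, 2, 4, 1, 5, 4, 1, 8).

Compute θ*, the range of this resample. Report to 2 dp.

Resample values: 2.433, 1.612, 1.718, 1.718, 1.743, 2.297, 2.015, 1.743, 2.297, 2.433.
Range = 2.433 − 1.612 = 0.82

θ* = 0.82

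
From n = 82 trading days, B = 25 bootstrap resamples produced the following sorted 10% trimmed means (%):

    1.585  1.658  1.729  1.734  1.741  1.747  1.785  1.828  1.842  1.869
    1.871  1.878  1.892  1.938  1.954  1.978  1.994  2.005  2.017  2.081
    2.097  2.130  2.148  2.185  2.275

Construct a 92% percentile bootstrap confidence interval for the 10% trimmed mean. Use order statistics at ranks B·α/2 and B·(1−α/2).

(1.585, 2.185)

α = 0.08; lower rank = 25 × 0.040 = 1; upper rank = 25 × 0.960 = 24.
The 1st smallest replicate is 1.585; the 24th is 2.185.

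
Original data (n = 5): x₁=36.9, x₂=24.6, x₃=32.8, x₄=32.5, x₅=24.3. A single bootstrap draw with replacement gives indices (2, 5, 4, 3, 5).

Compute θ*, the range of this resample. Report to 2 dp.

θ* = 8.50

Resample values: 24.6, 24.3, 32.5, 32.8, 24.3.
Range = 32.8 − 24.3 = 8.50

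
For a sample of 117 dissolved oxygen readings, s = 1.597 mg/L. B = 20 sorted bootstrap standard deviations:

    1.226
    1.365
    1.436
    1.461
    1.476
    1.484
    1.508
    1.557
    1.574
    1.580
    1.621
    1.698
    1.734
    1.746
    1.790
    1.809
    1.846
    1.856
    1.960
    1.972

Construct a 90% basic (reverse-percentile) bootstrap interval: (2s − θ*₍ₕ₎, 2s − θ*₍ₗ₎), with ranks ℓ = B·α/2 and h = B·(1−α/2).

(1.234, 1.968)

Percentile endpoints at ranks 1 and 19: θ*₍1₎ = 1.226, θ*₍19₎ = 1.960.
Basic interval reflects these around s:
  lower = 2 × 1.597 − 1.960 = 1.234
  upper = 2 × 1.597 − 1.226 = 1.968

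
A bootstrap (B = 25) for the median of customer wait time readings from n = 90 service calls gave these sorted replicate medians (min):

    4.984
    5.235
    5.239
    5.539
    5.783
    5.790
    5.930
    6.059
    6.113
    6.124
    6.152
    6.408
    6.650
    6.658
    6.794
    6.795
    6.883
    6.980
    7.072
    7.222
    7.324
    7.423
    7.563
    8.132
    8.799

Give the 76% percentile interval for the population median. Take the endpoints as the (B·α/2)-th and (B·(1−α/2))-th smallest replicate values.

(5.239, 7.423)

α = 0.24; lower rank = 25 × 0.120 = 3; upper rank = 25 × 0.880 = 22.
The 3rd smallest replicate is 5.239; the 22nd is 7.423.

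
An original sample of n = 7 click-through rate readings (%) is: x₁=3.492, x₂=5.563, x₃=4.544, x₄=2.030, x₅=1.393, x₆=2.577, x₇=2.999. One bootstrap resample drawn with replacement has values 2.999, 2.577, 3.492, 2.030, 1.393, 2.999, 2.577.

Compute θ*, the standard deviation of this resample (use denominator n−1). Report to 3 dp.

θ* = 0.695

Mean = 2.5810; sum of squared deviations = 2.8943
s² = 2.8943 / 6 = 0.4824
s = √0.4824 = 0.695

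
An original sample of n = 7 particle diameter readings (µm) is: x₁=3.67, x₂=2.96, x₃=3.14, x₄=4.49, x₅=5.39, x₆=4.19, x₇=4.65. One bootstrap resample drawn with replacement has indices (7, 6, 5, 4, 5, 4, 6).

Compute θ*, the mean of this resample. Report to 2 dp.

θ* = 4.68

Resample values: 4.65, 4.19, 5.39, 4.49, 5.39, 4.49, 4.19.
Mean = (4.65 + 4.19 + 5.39 + 4.49 + 5.39 + 4.49 + 4.19) / 7 = 32.790 / 7 = 4.68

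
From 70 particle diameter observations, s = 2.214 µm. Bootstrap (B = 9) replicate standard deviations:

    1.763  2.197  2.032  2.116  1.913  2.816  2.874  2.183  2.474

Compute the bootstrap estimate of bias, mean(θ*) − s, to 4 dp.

bias = +0.0491

mean(θ*) = (1.763 + 2.197 + 2.032 + 2.116 + 1.913 + 2.816 + 2.874 + 2.183 + 2.474) / 9 = 2.26311
bias = 2.26311 − 2.214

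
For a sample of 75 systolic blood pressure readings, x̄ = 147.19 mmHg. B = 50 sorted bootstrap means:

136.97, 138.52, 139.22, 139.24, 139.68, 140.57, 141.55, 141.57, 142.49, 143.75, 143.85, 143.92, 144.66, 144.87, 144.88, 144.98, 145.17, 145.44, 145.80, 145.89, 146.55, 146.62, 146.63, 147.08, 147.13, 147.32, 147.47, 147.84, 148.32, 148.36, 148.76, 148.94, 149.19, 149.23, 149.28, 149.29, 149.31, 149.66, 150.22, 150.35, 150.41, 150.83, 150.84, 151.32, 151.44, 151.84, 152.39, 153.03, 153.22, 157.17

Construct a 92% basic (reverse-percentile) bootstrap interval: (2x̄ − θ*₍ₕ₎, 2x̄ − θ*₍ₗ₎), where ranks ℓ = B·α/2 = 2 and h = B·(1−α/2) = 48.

Percentile endpoints at ranks 2 and 48: θ*₍2₎ = 138.52, θ*₍48₎ = 153.03.
Basic interval reflects these around x̄:
  lower = 2 × 147.19 − 153.03 = 141.35
  upper = 2 × 147.19 − 138.52 = 155.86

(141.35, 155.86)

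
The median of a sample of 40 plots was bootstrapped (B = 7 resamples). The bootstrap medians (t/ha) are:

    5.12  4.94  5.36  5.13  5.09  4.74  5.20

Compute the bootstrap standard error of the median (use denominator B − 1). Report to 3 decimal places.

SE* = 0.197

Bootstrap SE is the standard deviation of the 7 replicate medians.
Mean of replicates: (5.12 + 4.94 + 5.36 + 5.13 + 5.09 + 4.74 + 5.20) / 7 = 35.5800 / 7 = 5.0829
Sum of squared deviations: (+0.0371)² + (−0.1429)² + (+0.2771)² + (+0.0471)² + (+0.0071)² + (−0.3429)² + (+0.1171)² = 0.2321
Variance = 0.2321 / 6 = 0.0387
SE* = √0.0387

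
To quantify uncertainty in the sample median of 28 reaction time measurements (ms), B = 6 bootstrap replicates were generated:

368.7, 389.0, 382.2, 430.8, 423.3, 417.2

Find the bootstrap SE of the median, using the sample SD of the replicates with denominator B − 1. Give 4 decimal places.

Bootstrap SE is the standard deviation of the 6 replicate medians.
Mean of replicates: (368.7 + 389.0 + 382.2 + 430.8 + 423.3 + 417.2) / 6 = 2411.20000 / 6 = 401.86667
Sum of squared deviations: (−33.16667)² + (−12.86667)² + (−19.66667)² + (+28.93333)² + (+21.43333)² + (+15.33333)² = 3183.99333
Variance = 3183.99333 / 5 = 636.79867
SE* = √636.79867

SE* = 25.2349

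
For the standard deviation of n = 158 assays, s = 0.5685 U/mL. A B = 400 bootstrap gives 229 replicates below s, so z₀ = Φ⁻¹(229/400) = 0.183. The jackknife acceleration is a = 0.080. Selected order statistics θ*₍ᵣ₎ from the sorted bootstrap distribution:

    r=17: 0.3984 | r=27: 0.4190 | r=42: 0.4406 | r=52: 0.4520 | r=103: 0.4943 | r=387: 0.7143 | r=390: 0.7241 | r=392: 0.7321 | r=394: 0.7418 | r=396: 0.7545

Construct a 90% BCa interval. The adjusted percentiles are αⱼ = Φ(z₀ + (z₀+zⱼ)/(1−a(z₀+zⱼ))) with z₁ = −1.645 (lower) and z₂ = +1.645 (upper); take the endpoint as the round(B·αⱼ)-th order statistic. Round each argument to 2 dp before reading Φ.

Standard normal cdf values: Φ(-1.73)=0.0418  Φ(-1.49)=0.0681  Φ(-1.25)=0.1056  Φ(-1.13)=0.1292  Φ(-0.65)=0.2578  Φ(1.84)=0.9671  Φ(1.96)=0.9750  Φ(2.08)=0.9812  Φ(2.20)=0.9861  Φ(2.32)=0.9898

Lower: z₀ + z₁ = 0.183 + (-1.645) = -1.462; 1 − a(z₀+z₁) = 1 − (0.080)(-1.462) = 1.1170; argument = 0.183 + (-1.462)/1.1170 = -1.1259 → -1.13.
α₁ = Φ(-1.13) = 0.1292; rank = round(400 × 0.1292) = 52; θ*₍52₎ = 0.4520.
Upper: z₀ + z₂ = 1.828; 1 − a(z₀+z₂) = 0.8538; argument = 2.3241 → 2.32; α₂ = 0.9898; rank = 396; θ*₍396₎ = 0.7545.

(0.4520, 0.7545)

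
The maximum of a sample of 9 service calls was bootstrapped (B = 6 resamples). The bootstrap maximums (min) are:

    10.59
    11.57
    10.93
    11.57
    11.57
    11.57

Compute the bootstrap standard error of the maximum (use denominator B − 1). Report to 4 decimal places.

Bootstrap SE is the standard deviation of the 6 replicate maximums.
Mean of replicates: (10.59 + 11.57 + 10.93 + 11.57 + 11.57 + 11.57) / 6 = 67.80000 / 6 = 11.30000
Sum of squared deviations: (−0.71000)² + (+0.27000)² + (−0.37000)² + (+0.27000)² + (+0.27000)² + (+0.27000)² = 0.93260
Variance = 0.93260 / 5 = 0.18652
SE* = √0.18652

SE* = 0.4319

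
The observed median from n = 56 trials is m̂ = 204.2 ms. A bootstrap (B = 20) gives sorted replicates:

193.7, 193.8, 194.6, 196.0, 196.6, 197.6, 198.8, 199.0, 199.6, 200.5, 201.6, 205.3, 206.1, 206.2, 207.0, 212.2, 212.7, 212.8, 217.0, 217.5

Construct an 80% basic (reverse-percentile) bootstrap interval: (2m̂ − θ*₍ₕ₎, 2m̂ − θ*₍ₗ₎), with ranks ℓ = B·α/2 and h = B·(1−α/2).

(195.6, 214.6)

Percentile endpoints at ranks 2 and 18: θ*₍2₎ = 193.8, θ*₍18₎ = 212.8.
Basic interval reflects these around m̂:
  lower = 2 × 204.2 − 212.8 = 195.6
  upper = 2 × 204.2 − 193.8 = 214.6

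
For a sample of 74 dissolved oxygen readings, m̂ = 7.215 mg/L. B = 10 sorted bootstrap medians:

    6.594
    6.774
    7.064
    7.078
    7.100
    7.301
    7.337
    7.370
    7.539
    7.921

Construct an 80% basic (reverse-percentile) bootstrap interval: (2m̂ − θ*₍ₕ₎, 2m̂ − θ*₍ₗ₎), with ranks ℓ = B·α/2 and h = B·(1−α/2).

Percentile endpoints at ranks 1 and 9: θ*₍1₎ = 6.594, θ*₍9₎ = 7.539.
Basic interval reflects these around m̂:
  lower = 2 × 7.215 − 7.539 = 6.891
  upper = 2 × 7.215 − 6.594 = 7.836

(6.891, 7.836)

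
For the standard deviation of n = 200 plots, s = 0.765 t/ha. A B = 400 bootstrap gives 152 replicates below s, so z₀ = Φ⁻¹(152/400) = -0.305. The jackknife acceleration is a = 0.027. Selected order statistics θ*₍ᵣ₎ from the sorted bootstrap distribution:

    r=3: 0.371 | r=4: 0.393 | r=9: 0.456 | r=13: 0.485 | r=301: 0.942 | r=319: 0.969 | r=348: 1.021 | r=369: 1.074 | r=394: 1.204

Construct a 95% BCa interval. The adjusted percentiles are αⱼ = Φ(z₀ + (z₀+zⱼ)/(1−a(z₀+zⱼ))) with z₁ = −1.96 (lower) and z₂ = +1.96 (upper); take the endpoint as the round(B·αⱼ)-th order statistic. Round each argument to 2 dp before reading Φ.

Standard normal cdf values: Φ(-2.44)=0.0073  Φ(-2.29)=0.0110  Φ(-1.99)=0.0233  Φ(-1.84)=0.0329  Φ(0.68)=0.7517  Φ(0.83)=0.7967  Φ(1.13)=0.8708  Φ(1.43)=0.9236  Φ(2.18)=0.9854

Lower: z₀ + z₁ = -0.305 + (-1.960) = -2.265; 1 − a(z₀+z₁) = 1 − (0.027)(-2.265) = 1.0612; argument = -0.305 + (-2.265)/1.0612 = -2.4395 → -2.44.
α₁ = Φ(-2.44) = 0.0073; rank = round(400 × 0.0073) = 3; θ*₍3₎ = 0.371.
Upper: z₀ + z₂ = 1.655; 1 − a(z₀+z₂) = 0.9553; argument = 1.4274 → 1.43; α₂ = 0.9236; rank = 369; θ*₍369₎ = 1.074.

(0.371, 1.074)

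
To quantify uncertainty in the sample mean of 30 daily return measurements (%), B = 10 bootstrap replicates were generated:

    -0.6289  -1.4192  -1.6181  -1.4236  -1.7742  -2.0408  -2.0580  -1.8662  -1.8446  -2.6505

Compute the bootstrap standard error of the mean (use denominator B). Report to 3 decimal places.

SE* = 0.500

Bootstrap SE is the standard deviation of the 10 replicate means.
Mean of replicates: ((-0.6289) + (-1.4192) + (-1.6181) + (-1.4236) + (-1.7742) + (-2.0408) + (-2.0580) + (-1.8662) + (-1.8446) + (-2.6505)) / 10 = -17.32410 / 10 = -1.73241
Sum of squared deviations: (+1.10351)² + (+0.31321)² + (+0.11431)² + (+0.30881)² + (−0.04179)² + (−0.30839)² + (−0.32559)² + (−0.13379)² + (−0.11219)² + (−0.91809)² = 2.50050
Variance = 2.50050 / 10 = 0.25005
SE* = √0.25005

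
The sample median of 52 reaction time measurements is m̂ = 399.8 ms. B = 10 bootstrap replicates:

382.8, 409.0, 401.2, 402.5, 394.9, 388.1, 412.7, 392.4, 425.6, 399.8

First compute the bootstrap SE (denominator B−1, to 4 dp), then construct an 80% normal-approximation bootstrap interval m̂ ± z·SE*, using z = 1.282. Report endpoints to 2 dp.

(383.71, 415.89)

Mean of replicates = 400.9000; sum of squared deviations = 1418.5000; SE* = √(1418.5000/9) = 12.5543
Margin = 1.282 × 12.5543 = 16.095
Interval: 399.8 ± 16.095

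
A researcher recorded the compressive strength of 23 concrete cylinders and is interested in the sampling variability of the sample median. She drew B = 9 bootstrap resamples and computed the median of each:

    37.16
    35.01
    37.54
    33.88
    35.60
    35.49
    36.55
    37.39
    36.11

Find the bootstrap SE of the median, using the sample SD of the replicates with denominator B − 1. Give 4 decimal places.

Bootstrap SE is the standard deviation of the 9 replicate medians.
Mean of replicates: (37.16 + 35.01 + 37.54 + 33.88 + 35.60 + 35.49 + 36.55 + 37.39 + 36.11) / 9 = 324.73000 / 9 = 36.08111
Sum of squared deviations: (+1.07889)² + (−1.07111)² + (+1.45889)² + (−2.20111)² + (−0.48111)² + (−0.59111)² + (+0.46889)² + (+1.30889)² + (+0.02889)² = 11.79929
Variance = 11.79929 / 8 = 1.47491
SE* = √1.47491

SE* = 1.2145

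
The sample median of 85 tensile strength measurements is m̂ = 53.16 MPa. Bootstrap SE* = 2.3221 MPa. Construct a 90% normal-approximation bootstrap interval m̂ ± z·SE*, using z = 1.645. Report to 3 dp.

(49.340, 56.980)

Margin = 1.645 × 2.3221 = 3.8199
Interval: 53.16 ± 3.8199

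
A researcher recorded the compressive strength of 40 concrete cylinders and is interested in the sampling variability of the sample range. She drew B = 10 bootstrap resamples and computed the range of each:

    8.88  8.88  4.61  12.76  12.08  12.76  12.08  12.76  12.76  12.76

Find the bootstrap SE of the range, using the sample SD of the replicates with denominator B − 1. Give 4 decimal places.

Bootstrap SE is the standard deviation of the 10 replicate ranges.
Mean of replicates: (8.88 + 8.88 + 4.61 + 12.76 + 12.08 + 12.76 + 12.08 + 12.76 + 12.76 + 12.76) / 10 = 110.33000 / 10 = 11.03300
Sum of squared deviations: (−2.15300)² + (−2.15300)² + (−6.42300)² + (+1.72700)² + (+1.04700)² + (+1.72700)² + (+1.04700)² + (+1.72700)² + (+1.72700)² + (+1.72700)² = 67.63081
Variance = 67.63081 / 9 = 7.51453
SE* = √7.51453

SE* = 2.7413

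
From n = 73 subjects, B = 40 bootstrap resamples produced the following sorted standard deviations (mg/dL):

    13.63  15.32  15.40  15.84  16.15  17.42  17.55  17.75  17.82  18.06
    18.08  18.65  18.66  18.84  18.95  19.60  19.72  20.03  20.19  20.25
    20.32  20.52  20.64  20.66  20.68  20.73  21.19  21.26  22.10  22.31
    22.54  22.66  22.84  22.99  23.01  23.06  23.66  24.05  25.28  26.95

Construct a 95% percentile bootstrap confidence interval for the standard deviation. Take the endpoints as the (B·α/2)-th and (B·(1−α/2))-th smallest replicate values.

α = 0.05; lower rank = 40 × 0.025 = 1; upper rank = 40 × 0.975 = 39.
The 1st smallest replicate is 13.63; the 39th is 25.28.

(13.63, 25.28)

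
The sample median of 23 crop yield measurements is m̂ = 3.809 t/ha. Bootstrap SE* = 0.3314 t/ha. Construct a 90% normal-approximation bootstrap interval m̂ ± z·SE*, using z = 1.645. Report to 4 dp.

Margin = 1.645 × 0.3314 = 0.54515
Interval: 3.809 ± 0.54515

(3.2638, 4.3542)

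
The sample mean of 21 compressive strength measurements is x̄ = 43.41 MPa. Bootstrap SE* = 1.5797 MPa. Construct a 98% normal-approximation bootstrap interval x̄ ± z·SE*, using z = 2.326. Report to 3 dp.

(39.736, 47.084)

Margin = 2.326 × 1.5797 = 3.6744
Interval: 43.41 ± 3.6744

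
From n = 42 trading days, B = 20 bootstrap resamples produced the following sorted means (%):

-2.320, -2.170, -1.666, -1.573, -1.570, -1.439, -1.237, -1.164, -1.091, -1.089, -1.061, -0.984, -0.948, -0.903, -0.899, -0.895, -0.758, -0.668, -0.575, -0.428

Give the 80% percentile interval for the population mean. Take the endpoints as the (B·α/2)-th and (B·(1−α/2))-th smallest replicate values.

α = 0.20; lower rank = 20 × 0.100 = 2; upper rank = 20 × 0.900 = 18.
The 2nd smallest replicate is -2.170; the 18th is -0.668.

(-2.170, -0.668)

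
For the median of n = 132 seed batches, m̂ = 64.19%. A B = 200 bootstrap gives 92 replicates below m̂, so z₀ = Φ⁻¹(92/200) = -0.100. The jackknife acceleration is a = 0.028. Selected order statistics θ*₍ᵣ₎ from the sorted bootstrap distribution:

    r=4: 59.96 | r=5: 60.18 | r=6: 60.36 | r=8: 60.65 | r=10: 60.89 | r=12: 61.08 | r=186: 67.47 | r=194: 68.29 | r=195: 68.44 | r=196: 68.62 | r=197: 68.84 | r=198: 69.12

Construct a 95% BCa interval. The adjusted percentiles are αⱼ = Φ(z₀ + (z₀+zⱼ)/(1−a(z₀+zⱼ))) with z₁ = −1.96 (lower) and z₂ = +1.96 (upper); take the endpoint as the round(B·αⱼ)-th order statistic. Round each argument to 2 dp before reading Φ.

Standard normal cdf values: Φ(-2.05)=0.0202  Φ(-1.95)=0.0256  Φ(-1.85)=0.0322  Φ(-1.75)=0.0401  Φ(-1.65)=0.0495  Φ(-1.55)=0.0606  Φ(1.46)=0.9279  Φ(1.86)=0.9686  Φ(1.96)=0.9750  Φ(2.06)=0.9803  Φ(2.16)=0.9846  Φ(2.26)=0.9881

Lower: z₀ + z₁ = -0.100 + (-1.960) = -2.060; 1 − a(z₀+z₁) = 1 − (0.028)(-2.060) = 1.0577; argument = -0.100 + (-2.060)/1.0577 = -2.0477 → -2.05.
α₁ = Φ(-2.05) = 0.0202; rank = round(200 × 0.0202) = 4; θ*₍4₎ = 59.96.
Upper: z₀ + z₂ = 1.860; 1 − a(z₀+z₂) = 0.9479; argument = 1.8622 → 1.86; α₂ = 0.9686; rank = 194; θ*₍194₎ = 68.29.

(59.96, 68.29)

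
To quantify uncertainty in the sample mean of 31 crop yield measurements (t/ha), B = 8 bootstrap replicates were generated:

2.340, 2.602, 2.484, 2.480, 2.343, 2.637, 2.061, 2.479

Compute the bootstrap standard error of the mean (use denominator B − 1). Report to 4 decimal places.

Bootstrap SE is the standard deviation of the 8 replicate means.
Mean of replicates: (2.340 + 2.602 + 2.484 + 2.480 + 2.343 + 2.637 + 2.061 + 2.479) / 8 = 19.42600 / 8 = 2.42825
Sum of squared deviations: (−0.08825)² + (+0.17375)² + (+0.05575)² + (+0.05175)² + (−0.08525)² + (+0.20875)² + (−0.36725)² + (+0.05075)² = 0.23206
Variance = 0.23206 / 7 = 0.03315
SE* = √0.03315

SE* = 0.1821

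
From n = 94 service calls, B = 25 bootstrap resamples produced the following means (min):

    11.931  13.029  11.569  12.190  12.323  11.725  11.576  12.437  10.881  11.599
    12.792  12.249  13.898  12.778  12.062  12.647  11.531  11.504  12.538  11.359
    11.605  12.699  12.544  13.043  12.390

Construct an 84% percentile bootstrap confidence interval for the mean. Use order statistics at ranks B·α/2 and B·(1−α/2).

(11.359, 13.029)

Sorted replicates: 10.881, 11.359, 11.504, 11.531, 11.569, 11.576, 11.599, 11.605, 11.725, 11.931, 12.062, 12.190, 12.249, 12.323, 12.390, 12.437, 12.538, 12.544, 12.647, 12.699, 12.778, 12.792, 13.029, 13.043, 13.898
α = 0.16; lower rank = 25 × 0.080 = 2; upper rank = 25 × 0.920 = 23.
The 2nd smallest replicate is 11.359; the 23rd is 13.029.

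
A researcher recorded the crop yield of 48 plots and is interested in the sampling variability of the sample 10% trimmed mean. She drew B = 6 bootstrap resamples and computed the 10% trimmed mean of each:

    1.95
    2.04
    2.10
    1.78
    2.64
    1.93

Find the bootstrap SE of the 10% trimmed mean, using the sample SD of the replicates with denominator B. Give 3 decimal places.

SE* = 0.272

Bootstrap SE is the standard deviation of the 6 replicate 10% trimmed means.
Mean of replicates: (1.95 + 2.04 + 2.10 + 1.78 + 2.64 + 1.93) / 6 = 12.4400 / 6 = 2.0733
Sum of squared deviations: (−0.1233)² + (−0.0333)² + (+0.0267)² + (−0.2933)² + (+0.5667)² + (−0.1433)² = 0.4447
Variance = 0.4447 / 6 = 0.0741
SE* = √0.0741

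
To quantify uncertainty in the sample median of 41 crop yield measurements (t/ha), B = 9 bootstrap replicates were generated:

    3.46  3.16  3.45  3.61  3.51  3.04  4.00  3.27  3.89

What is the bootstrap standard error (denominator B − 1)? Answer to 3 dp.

Bootstrap SE is the standard deviation of the 9 replicate medians.
Mean of replicates: (3.46 + 3.16 + 3.45 + 3.61 + 3.51 + 3.04 + 4.00 + 3.27 + 3.89) / 9 = 31.3900 / 9 = 3.4878
Sum of squared deviations: (−0.0278)² + (−0.3278)² + (−0.0378)² + (+0.1222)² + (+0.0222)² + (−0.4478)² + (+0.5122)² + (−0.2178)² + (+0.4022)² = 0.7972
Variance = 0.7972 / 8 = 0.0996
SE* = √0.0996

SE* = 0.316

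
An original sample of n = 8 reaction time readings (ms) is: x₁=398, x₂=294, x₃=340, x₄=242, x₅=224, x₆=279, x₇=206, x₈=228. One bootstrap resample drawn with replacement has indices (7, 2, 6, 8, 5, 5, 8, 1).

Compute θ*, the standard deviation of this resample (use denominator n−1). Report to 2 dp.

θ* = 63.38

Resample values: 206, 294, 279, 228, 224, 224, 228, 398.
Mean = 260.1250; sum of squared deviations = 28116.8750
s² = 28116.8750 / 7 = 4016.6964
s = √4016.6964 = 63.38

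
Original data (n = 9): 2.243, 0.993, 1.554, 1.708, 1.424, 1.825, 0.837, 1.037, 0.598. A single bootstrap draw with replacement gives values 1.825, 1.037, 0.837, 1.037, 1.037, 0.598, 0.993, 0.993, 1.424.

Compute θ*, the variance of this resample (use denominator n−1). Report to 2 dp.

θ* = 0.12

Mean = 1.0868; sum of squared deviations = 0.9850
s² = 0.9850 / 8 = 0.1231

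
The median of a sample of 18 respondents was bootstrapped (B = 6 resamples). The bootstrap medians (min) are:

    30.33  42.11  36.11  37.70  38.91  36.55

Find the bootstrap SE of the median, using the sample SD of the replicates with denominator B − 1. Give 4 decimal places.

Bootstrap SE is the standard deviation of the 6 replicate medians.
Mean of replicates: (30.33 + 42.11 + 36.11 + 37.70 + 38.91 + 36.55) / 6 = 221.71000 / 6 = 36.95167
Sum of squared deviations: (−6.62167)² + (+5.15833)² + (−0.84167)² + (+0.74833)² + (+1.95833)² + (−0.40167)² = 75.71968
Variance = 75.71968 / 5 = 15.14394
SE* = √15.14394

SE* = 3.8915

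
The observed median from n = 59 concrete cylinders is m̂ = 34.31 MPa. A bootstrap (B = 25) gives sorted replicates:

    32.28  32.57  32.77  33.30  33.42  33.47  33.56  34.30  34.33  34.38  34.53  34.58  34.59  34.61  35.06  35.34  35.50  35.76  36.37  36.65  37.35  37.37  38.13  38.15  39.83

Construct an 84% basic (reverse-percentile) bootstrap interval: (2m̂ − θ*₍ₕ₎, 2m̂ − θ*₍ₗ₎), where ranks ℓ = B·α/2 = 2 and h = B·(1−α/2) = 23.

Percentile endpoints at ranks 2 and 23: θ*₍2₎ = 32.57, θ*₍23₎ = 38.13.
Basic interval reflects these around m̂:
  lower = 2 × 34.31 − 38.13 = 30.49
  upper = 2 × 34.31 − 32.57 = 36.05

(30.49, 36.05)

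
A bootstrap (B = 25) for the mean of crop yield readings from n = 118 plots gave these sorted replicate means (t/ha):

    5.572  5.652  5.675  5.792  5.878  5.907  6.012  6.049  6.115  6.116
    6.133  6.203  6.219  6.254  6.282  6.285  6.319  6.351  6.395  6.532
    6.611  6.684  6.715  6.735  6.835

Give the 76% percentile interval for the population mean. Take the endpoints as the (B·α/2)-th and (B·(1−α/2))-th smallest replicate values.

(5.675, 6.684)

α = 0.24; lower rank = 25 × 0.120 = 3; upper rank = 25 × 0.880 = 22.
The 3rd smallest replicate is 5.675; the 22nd is 6.684.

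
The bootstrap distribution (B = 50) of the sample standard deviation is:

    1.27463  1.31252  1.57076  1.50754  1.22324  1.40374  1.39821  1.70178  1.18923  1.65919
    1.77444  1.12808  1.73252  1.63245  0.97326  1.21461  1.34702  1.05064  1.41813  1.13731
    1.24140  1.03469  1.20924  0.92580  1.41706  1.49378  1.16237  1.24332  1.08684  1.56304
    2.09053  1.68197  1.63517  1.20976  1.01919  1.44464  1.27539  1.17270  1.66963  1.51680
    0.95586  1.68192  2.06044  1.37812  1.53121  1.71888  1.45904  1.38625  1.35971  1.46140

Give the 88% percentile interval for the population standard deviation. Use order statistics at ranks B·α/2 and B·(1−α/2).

(0.97326, 1.73252)

Sorted replicates: 0.92580, 0.95586, 0.97326, 1.01919, 1.03469, 1.05064, 1.08684, 1.12808, 1.13731, 1.16237, 1.17270, 1.18923, 1.20924, 1.20976, 1.21461, 1.22324, 1.24140, 1.24332, 1.27463, 1.27539, 1.31252, 1.34702, 1.35971, 1.37812, 1.38625, 1.39821, 1.40374, 1.41706, 1.41813, 1.44464, 1.45904, 1.46140, 1.49378, 1.50754, 1.51680, 1.53121, 1.56304, 1.57076, 1.63245, 1.63517, 1.65919, 1.66963, 1.68192, 1.68197, 1.70178, 1.71888, 1.73252, 1.77444, 2.06044, 2.09053
α = 0.12; lower rank = 50 × 0.060 = 3; upper rank = 50 × 0.940 = 47.
The 3rd smallest replicate is 0.97326; the 47th is 1.73252.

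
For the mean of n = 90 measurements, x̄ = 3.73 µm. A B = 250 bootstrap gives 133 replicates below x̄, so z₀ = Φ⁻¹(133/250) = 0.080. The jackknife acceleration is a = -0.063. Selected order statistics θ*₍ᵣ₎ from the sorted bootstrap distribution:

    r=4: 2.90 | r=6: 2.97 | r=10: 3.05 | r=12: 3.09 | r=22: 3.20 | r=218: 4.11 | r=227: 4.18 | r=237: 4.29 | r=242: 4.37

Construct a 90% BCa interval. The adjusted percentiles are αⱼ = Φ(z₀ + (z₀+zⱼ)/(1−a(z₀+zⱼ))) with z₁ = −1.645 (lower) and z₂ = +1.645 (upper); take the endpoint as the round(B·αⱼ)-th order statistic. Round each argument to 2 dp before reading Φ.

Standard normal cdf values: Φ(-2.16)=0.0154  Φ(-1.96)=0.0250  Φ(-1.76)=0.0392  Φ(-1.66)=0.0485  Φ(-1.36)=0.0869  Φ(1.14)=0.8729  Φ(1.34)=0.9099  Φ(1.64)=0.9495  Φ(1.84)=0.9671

(3.09, 4.29)

Lower: z₀ + z₁ = 0.080 + (-1.645) = -1.565; 1 − a(z₀+z₁) = 1 − (-0.063)(-1.565) = 0.9014; argument = 0.080 + (-1.565)/0.9014 = -1.6562 → -1.66.
α₁ = Φ(-1.66) = 0.0485; rank = round(250 × 0.0485) = 12; θ*₍12₎ = 3.09.
Upper: z₀ + z₂ = 1.725; 1 − a(z₀+z₂) = 1.1087; argument = 1.6359 → 1.64; α₂ = 0.9495; rank = 237; θ*₍237₎ = 4.29.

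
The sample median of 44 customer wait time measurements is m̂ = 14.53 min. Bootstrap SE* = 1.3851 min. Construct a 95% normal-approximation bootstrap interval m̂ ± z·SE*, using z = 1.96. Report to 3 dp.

(11.815, 17.245)

Margin = 1.96 × 1.3851 = 2.7148
Interval: 14.53 ± 2.7148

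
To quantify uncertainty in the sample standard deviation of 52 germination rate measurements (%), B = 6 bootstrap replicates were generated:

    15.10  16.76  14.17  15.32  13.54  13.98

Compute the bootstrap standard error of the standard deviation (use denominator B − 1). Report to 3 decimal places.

Bootstrap SE is the standard deviation of the 6 replicate standard deviations.
Mean of replicates: (15.10 + 16.76 + 14.17 + 15.32 + 13.54 + 13.98) / 6 = 88.8700 / 6 = 14.8117
Sum of squared deviations: (+0.2883)² + (+1.9483)² + (−0.6417)² + (+0.5083)² + (−1.2717)² + (−0.8317)² = 6.8581
Variance = 6.8581 / 5 = 1.3716
SE* = √1.3716

SE* = 1.171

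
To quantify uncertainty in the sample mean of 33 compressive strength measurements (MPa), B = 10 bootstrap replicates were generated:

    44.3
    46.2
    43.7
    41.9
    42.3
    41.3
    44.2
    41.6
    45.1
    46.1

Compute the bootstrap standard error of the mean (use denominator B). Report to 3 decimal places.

Bootstrap SE is the standard deviation of the 10 replicate means.
Mean of replicates: (44.3 + 46.2 + 43.7 + 41.9 + 42.3 + 41.3 + 44.2 + 41.6 + 45.1 + 46.1) / 10 = 436.7000 / 10 = 43.6700
Sum of squared deviations: (+0.6300)² + (+2.5300)² + (+0.0300)² + (−1.7700)² + (−1.3700)² + (−2.3700)² + (+0.5300)² + (−2.0700)² + (+1.4300)² + (+2.4300)² = 29.9410
Variance = 29.9410 / 10 = 2.9941
SE* = √2.9941

SE* = 1.730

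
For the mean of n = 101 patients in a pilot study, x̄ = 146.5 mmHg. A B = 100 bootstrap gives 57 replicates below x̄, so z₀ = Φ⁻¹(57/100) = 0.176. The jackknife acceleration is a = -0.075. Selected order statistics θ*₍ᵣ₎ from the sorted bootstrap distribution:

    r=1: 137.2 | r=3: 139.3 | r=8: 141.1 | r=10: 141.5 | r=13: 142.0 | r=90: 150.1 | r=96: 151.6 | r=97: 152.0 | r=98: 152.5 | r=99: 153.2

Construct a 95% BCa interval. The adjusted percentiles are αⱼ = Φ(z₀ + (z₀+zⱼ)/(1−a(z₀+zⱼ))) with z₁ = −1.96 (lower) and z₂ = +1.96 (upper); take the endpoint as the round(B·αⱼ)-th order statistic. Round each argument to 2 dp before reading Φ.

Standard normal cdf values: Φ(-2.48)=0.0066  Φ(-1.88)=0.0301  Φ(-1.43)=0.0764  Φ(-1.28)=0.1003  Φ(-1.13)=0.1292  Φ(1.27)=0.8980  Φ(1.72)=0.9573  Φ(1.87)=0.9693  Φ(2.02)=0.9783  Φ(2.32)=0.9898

(139.3, 152.5)

Lower: z₀ + z₁ = 0.176 + (-1.960) = -1.784; 1 − a(z₀+z₁) = 1 − (-0.075)(-1.784) = 0.8662; argument = 0.176 + (-1.784)/0.8662 = -1.8836 → -1.88.
α₁ = Φ(-1.88) = 0.0301; rank = round(100 × 0.0301) = 3; θ*₍3₎ = 139.3.
Upper: z₀ + z₂ = 2.136; 1 − a(z₀+z₂) = 1.1602; argument = 2.0171 → 2.02; α₂ = 0.9783; rank = 98; θ*₍98₎ = 152.5.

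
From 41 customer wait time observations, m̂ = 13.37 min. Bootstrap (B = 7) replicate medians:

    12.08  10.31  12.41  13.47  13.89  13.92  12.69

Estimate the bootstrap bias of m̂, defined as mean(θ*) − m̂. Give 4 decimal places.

bias = −0.6886

mean(θ*) = (12.08 + 10.31 + 12.41 + 13.47 + 13.89 + 13.92 + 12.69) / 7 = 12.68143
bias = 12.68143 − 13.37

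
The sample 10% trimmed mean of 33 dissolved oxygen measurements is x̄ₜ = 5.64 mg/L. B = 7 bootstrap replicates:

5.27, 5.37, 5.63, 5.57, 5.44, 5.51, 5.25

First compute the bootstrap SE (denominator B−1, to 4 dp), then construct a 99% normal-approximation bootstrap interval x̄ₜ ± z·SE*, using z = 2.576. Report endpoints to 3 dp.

Mean of replicates = 5.4343; sum of squared deviations = 0.1276; SE* = √(0.1276/6) = 0.1458
Margin = 2.576 × 0.1458 = 0.3756
Interval: 5.64 ± 0.3756

(5.264, 6.016)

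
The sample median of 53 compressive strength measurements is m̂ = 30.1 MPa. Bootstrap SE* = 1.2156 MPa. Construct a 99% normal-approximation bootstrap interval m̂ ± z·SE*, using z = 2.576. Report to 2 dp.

Margin = 2.576 × 1.2156 = 3.131
Interval: 30.1 ± 3.131

(26.97, 33.23)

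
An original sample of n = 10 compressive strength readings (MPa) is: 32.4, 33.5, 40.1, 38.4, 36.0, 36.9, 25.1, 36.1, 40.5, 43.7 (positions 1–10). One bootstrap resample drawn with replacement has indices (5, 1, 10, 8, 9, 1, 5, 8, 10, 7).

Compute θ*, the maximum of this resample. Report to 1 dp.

Resample values: 36.0, 32.4, 43.7, 36.1, 40.5, 32.4, 36.0, 36.1, 43.7, 25.1.
Maximum = 43.7

θ* = 43.7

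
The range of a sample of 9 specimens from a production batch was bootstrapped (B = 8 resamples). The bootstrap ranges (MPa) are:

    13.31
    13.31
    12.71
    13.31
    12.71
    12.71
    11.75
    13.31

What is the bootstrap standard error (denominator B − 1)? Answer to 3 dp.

SE* = 0.548

Bootstrap SE is the standard deviation of the 8 replicate ranges.
Mean of replicates: (13.31 + 13.31 + 12.71 + 13.31 + 12.71 + 12.71 + 11.75 + 13.31) / 8 = 103.1200 / 8 = 12.8900
Sum of squared deviations: (+0.4200)² + (+0.4200)² + (−0.1800)² + (+0.4200)² + (−0.1800)² + (−0.1800)² + (−1.1400)² + (+0.4200)² = 2.1024
Variance = 2.1024 / 7 = 0.3003
SE* = √0.3003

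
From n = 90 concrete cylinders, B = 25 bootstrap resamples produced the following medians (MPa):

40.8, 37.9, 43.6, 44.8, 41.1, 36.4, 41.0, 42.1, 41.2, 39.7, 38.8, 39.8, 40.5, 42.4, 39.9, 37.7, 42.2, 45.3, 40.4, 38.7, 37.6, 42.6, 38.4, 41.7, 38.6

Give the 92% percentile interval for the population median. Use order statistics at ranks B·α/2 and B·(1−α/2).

Sorted replicates: 36.4, 37.6, 37.7, 37.9, 38.4, 38.6, 38.7, 38.8, 39.7, 39.8, 39.9, 40.4, 40.5, 40.8, 41.0, 41.1, 41.2, 41.7, 42.1, 42.2, 42.4, 42.6, 43.6, 44.8, 45.3
α = 0.08; lower rank = 25 × 0.040 = 1; upper rank = 25 × 0.960 = 24.
The 1st smallest replicate is 36.4; the 24th is 44.8.

(36.4, 44.8)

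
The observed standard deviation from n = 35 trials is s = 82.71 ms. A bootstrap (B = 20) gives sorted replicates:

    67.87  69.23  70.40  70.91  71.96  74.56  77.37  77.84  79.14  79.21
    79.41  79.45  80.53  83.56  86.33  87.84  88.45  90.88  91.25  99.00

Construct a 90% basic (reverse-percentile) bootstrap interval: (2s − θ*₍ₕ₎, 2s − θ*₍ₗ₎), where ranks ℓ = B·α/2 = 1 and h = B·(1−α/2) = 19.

Percentile endpoints at ranks 1 and 19: θ*₍1₎ = 67.87, θ*₍19₎ = 91.25.
Basic interval reflects these around s:
  lower = 2 × 82.71 − 91.25 = 74.17
  upper = 2 × 82.71 − 67.87 = 97.55

(74.17, 97.55)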